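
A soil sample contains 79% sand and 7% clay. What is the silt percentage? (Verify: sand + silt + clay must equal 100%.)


Step 1: sand + silt + clay = 100%
Step 2: silt = 100 - sand - clay
Step 3: silt = 100 - 79 - 7
Step 4: silt = 14%

14


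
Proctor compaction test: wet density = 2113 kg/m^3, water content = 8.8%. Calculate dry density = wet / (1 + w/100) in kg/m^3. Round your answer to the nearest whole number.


Step 1: Dry density = wet density / (1 + w/100)
Step 2: Dry density = 2113 / (1 + 8.8/100)
Step 3: Dry density = 2113 / 1.088
Step 4: Dry density = 1942 kg/m^3

1942


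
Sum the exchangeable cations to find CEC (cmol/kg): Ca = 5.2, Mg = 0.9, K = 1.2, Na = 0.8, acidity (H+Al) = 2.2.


Step 1: CEC = Ca + Mg + K + Na + (H+Al)
Step 2: CEC = 5.2 + 0.9 + 1.2 + 0.8 + 2.2
Step 3: CEC = 10.3 cmol/kg

10.3


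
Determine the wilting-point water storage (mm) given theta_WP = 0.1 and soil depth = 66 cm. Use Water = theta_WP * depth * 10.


Step 1: Water (mm) = theta_WP * depth * 10
Step 2: Water = 0.1 * 66 * 10
Step 3: Water = 66.0 mm

66.0


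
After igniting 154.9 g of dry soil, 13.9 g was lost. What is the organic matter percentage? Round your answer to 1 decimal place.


Step 1: OM% = 100 * LOI / sample mass
Step 2: OM = 100 * 13.9 / 154.9
Step 3: OM = 9.0%

9.0


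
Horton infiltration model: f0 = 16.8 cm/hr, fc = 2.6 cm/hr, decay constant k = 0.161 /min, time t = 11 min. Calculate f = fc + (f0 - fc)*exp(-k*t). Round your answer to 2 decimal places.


Step 1: f = fc + (f0 - fc) * exp(-k * t)
Step 2: exp(-0.161 * 11) = 0.170163
Step 3: f = 2.6 + (16.8 - 2.6) * 0.170163
Step 4: f = 2.6 + 14.2 * 0.170163
Step 5: f = 5.02 cm/hr

5.02


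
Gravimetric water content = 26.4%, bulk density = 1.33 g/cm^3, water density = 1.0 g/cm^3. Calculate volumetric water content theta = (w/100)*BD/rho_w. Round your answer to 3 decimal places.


Step 1: theta = (w / 100) * BD / rho_w
Step 2: theta = (26.4 / 100) * 1.33 / 1.0
Step 3: theta = 0.264 * 1.33
Step 4: theta = 0.351

0.351


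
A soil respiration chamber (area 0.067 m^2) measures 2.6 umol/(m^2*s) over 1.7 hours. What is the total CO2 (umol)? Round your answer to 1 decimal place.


Step 1: Convert time to seconds: 1.7 hr * 3600 = 6120.0 s
Step 2: Total = flux * area * time_s
Step 3: Total = 2.6 * 0.067 * 6120.0
Step 4: Total = 1066.1 umol

1066.1


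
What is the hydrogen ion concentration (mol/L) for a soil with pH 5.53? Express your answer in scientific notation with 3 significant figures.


Step 1: [H+] = 10^(-pH)
Step 2: [H+] = 10^(-5.53)
Step 3: [H+] = 2.95e-06 mol/L

2.95e-06


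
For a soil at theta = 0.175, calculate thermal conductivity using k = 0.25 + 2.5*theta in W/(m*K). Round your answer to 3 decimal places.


Step 1: k = 0.25 + 2.5 * theta
Step 2: k = 0.25 + 2.5 * 0.175
Step 3: k = 0.25 + 0.438
Step 4: k = 0.688 W/(m*K)

0.688


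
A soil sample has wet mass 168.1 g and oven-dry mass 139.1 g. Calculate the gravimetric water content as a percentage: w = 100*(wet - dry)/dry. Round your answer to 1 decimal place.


Step 1: Water mass = wet - dry = 168.1 - 139.1 = 29.0 g
Step 2: w = 100 * water mass / dry mass
Step 3: w = 100 * 29.0 / 139.1 = 20.8%

20.8


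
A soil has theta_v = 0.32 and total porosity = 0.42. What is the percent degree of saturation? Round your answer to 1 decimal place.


Step 1: S = 100 * theta_v / n
Step 2: S = 100 * 0.32 / 0.42
Step 3: S = 76.2%

76.2


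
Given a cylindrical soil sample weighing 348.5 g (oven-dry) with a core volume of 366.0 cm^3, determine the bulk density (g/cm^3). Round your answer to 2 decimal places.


Step 1: Identify the formula: BD = dry mass / volume
Step 2: Substitute values: BD = 348.5 / 366.0
Step 3: BD = 0.95 g/cm^3

0.95


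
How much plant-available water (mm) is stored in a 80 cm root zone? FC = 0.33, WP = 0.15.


Step 1: Available water = (FC - WP) * depth * 10
Step 2: AW = (0.33 - 0.15) * 80 * 10
Step 3: AW = 0.18 * 80 * 10
Step 4: AW = 144.0 mm

144.0


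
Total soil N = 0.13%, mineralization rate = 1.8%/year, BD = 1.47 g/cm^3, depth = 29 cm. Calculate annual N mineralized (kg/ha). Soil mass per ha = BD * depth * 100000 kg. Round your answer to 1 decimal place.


Step 1: Soil mass per ha = BD * depth * 100000 = 1.47 * 29 * 100000 = 4263000 kg
Step 2: Total N pool = soil mass * N%/100 = 4263000 * 0.13/100 = 5541.9 kg/ha
Step 3: N mineralized = N pool * rate%/100 = 5541.9 * 1.8/100 = 99.8 kg/ha/yr

99.8


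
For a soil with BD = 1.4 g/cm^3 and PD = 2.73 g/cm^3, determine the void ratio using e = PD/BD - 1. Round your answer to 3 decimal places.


Step 1: e = PD / BD - 1
Step 2: e = 2.73 / 1.4 - 1
Step 3: e = 1.95 - 1
Step 4: e = 0.95

0.95


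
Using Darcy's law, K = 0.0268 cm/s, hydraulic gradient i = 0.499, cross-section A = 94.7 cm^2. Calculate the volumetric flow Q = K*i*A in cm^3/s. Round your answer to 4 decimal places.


Step 1: Apply Darcy's law: Q = K * i * A
Step 2: Q = 0.0268 * 0.499 * 94.7
Step 3: Q = 1.2664 cm^3/s

1.2664


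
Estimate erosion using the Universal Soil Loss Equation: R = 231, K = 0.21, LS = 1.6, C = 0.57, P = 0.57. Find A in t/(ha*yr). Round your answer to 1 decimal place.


Step 1: A = R * K * LS * C * P
Step 2: R * K = 231 * 0.21 = 48.51
Step 3: (R*K) * LS = 48.51 * 1.6 = 77.616
Step 4: * C * P = 77.616 * 0.57 * 0.57 = 25.2
Step 5: A = 25.2 t/(ha*yr)

25.2


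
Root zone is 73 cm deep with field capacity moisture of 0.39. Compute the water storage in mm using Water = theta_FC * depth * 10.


Step 1: Water (mm) = theta_FC * depth (cm) * 10
Step 2: Water = 0.39 * 73 * 10
Step 3: Water = 284.7 mm

284.7


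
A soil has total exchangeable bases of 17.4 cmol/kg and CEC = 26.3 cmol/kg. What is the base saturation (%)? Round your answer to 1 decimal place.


Step 1: BS = 100 * (sum of bases) / CEC
Step 2: BS = 100 * 17.4 / 26.3
Step 3: BS = 66.2%

66.2


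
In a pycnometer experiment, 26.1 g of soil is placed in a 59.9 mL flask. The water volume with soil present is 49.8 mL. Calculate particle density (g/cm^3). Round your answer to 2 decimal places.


Step 1: Volume of solids = flask volume - water volume with soil
Step 2: V_solids = 59.9 - 49.8 = 10.1 mL
Step 3: Particle density = mass / V_solids = 26.1 / 10.1 = 2.58 g/cm^3

2.58


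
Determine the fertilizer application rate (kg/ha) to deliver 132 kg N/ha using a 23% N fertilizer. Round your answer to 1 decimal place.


Step 1: Fertilizer rate = target N / (N content / 100)
Step 2: Rate = 132 / (23 / 100)
Step 3: Rate = 132 / 0.23
Step 4: Rate = 573.9 kg/ha

573.9


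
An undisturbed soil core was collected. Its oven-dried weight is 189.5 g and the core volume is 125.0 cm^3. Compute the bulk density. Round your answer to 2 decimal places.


Step 1: Identify the formula: BD = dry mass / volume
Step 2: Substitute values: BD = 189.5 / 125.0
Step 3: BD = 1.52 g/cm^3

1.52


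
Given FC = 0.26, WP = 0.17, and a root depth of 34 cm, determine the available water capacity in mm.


Step 1: Available water = (FC - WP) * depth * 10
Step 2: AW = (0.26 - 0.17) * 34 * 10
Step 3: AW = 0.09 * 34 * 10
Step 4: AW = 30.6 mm

30.6


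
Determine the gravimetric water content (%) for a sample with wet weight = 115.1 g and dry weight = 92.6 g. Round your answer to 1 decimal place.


Step 1: Water mass = wet - dry = 115.1 - 92.6 = 22.5 g
Step 2: w = 100 * water mass / dry mass
Step 3: w = 100 * 22.5 / 92.6 = 24.3%

24.3


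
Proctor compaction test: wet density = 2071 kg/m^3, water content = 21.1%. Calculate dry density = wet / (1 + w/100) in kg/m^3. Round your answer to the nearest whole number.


Step 1: Dry density = wet density / (1 + w/100)
Step 2: Dry density = 2071 / (1 + 21.1/100)
Step 3: Dry density = 2071 / 1.211
Step 4: Dry density = 1710 kg/m^3

1710


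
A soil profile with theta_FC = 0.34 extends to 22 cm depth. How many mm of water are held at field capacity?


Step 1: Water (mm) = theta_FC * depth (cm) * 10
Step 2: Water = 0.34 * 22 * 10
Step 3: Water = 74.8 mm

74.8


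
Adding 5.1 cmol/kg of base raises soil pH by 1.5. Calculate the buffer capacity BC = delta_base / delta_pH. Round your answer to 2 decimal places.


Step 1: BC = change in base / change in pH
Step 2: BC = 5.1 / 1.5
Step 3: BC = 3.4 cmol/(kg*pH unit)

3.4


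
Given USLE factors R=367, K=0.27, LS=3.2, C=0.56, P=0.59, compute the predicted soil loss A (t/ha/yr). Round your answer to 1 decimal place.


Step 1: A = R * K * LS * C * P
Step 2: R * K = 367 * 0.27 = 99.09
Step 3: (R*K) * LS = 99.09 * 3.2 = 317.088
Step 4: * C * P = 317.088 * 0.56 * 0.59 = 104.8
Step 5: A = 104.8 t/(ha*yr)

104.8


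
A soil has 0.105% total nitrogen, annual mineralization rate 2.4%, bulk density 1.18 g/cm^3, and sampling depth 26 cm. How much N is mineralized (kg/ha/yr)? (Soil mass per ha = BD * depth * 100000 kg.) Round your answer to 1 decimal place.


Step 1: Soil mass per ha = BD * depth * 100000 = 1.18 * 26 * 100000 = 3068000 kg
Step 2: Total N pool = soil mass * N%/100 = 3068000 * 0.105/100 = 3221.4 kg/ha
Step 3: N mineralized = N pool * rate%/100 = 3221.4 * 2.4/100 = 77.3 kg/ha/yr

77.3


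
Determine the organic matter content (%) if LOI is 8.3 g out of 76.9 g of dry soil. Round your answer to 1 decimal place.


Step 1: OM% = 100 * LOI / sample mass
Step 2: OM = 100 * 8.3 / 76.9
Step 3: OM = 10.8%

10.8


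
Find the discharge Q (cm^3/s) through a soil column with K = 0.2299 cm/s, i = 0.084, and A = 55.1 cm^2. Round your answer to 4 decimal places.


Step 1: Apply Darcy's law: Q = K * i * A
Step 2: Q = 0.2299 * 0.084 * 55.1
Step 3: Q = 1.0641 cm^3/s

1.0641


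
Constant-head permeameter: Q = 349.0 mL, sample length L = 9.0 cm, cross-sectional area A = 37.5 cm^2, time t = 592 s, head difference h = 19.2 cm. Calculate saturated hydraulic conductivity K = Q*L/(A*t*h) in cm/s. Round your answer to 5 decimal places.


Step 1: K = Q * L / (A * t * h)
Step 2: Numerator = 349.0 * 9.0 = 3141.0
Step 3: Denominator = 37.5 * 592 * 19.2 = 426240.0
Step 4: K = 3141.0 / 426240.0 = 0.00737 cm/s

0.00737


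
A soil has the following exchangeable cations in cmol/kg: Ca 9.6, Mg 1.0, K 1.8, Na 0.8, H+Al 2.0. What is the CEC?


Step 1: CEC = Ca + Mg + K + Na + (H+Al)
Step 2: CEC = 9.6 + 1.0 + 1.8 + 0.8 + 2.0
Step 3: CEC = 15.2 cmol/kg

15.2


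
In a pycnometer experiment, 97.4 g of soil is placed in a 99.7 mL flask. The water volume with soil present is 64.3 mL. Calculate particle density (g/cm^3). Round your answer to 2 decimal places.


Step 1: Volume of solids = flask volume - water volume with soil
Step 2: V_solids = 99.7 - 64.3 = 35.4 mL
Step 3: Particle density = mass / V_solids = 97.4 / 35.4 = 2.75 g/cm^3

2.75


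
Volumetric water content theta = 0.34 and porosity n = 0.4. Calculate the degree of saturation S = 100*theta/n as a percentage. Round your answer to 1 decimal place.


Step 1: S = 100 * theta_v / n
Step 2: S = 100 * 0.34 / 0.4
Step 3: S = 85.0%

85.0


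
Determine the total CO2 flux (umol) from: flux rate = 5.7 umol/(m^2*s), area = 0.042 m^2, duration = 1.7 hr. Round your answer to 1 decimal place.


Step 1: Convert time to seconds: 1.7 hr * 3600 = 6120.0 s
Step 2: Total = flux * area * time_s
Step 3: Total = 5.7 * 0.042 * 6120.0
Step 4: Total = 1465.1 umol

1465.1


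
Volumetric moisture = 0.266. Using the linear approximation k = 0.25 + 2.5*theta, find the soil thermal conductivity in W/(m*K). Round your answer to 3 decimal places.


Step 1: k = 0.25 + 2.5 * theta
Step 2: k = 0.25 + 2.5 * 0.266
Step 3: k = 0.25 + 0.665
Step 4: k = 0.915 W/(m*K)

0.915


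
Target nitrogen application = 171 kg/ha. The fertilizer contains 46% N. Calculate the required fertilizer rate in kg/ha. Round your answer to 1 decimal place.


Step 1: Fertilizer rate = target N / (N content / 100)
Step 2: Rate = 171 / (46 / 100)
Step 3: Rate = 171 / 0.46
Step 4: Rate = 371.7 kg/ha

371.7


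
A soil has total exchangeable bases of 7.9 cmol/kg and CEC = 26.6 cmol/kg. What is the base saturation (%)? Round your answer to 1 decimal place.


Step 1: BS = 100 * (sum of bases) / CEC
Step 2: BS = 100 * 7.9 / 26.6
Step 3: BS = 29.7%

29.7


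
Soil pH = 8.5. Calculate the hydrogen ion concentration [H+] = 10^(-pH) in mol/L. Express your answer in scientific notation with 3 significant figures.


Step 1: [H+] = 10^(-pH)
Step 2: [H+] = 10^(-8.5)
Step 3: [H+] = 3.16e-09 mol/L

3.16e-09


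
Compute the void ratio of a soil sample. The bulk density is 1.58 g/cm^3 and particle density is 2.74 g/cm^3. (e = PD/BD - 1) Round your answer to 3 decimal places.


Step 1: e = PD / BD - 1
Step 2: e = 2.74 / 1.58 - 1
Step 3: e = 1.73418 - 1
Step 4: e = 0.734

0.734


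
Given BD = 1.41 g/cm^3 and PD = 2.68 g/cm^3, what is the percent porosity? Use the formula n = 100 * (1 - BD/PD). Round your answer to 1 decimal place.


Step 1: Formula: n = 100 * (1 - BD / PD)
Step 2: n = 100 * (1 - 1.41 / 2.68)
Step 3: n = 100 * (1 - 0.52612)
Step 4: n = 47.4%

47.4


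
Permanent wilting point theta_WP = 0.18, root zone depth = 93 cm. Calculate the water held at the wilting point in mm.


Step 1: Water (mm) = theta_WP * depth * 10
Step 2: Water = 0.18 * 93 * 10
Step 3: Water = 167.4 mm

167.4


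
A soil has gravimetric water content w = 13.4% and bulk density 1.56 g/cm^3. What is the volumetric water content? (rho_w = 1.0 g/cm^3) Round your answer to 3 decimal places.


Step 1: theta = (w / 100) * BD / rho_w
Step 2: theta = (13.4 / 100) * 1.56 / 1.0
Step 3: theta = 0.134 * 1.56
Step 4: theta = 0.209

0.209


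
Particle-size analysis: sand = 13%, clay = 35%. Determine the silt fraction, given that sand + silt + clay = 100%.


Step 1: sand + silt + clay = 100%
Step 2: silt = 100 - sand - clay
Step 3: silt = 100 - 13 - 35
Step 4: silt = 52%

52


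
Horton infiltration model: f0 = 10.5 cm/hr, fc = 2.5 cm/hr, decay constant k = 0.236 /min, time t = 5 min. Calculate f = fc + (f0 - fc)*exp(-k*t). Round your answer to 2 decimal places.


Step 1: f = fc + (f0 - fc) * exp(-k * t)
Step 2: exp(-0.236 * 5) = 0.307279
Step 3: f = 2.5 + (10.5 - 2.5) * 0.307279
Step 4: f = 2.5 + 8.0 * 0.307279
Step 5: f = 4.96 cm/hr

4.96


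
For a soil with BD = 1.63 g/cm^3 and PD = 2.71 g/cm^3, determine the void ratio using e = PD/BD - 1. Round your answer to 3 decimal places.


Step 1: e = PD / BD - 1
Step 2: e = 2.71 / 1.63 - 1
Step 3: e = 1.66258 - 1
Step 4: e = 0.663

0.663


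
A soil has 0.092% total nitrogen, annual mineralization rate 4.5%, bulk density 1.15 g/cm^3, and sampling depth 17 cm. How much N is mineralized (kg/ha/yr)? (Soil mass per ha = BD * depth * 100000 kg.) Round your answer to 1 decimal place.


Step 1: Soil mass per ha = BD * depth * 100000 = 1.15 * 17 * 100000 = 1955000 kg
Step 2: Total N pool = soil mass * N%/100 = 1955000 * 0.092/100 = 1798.6 kg/ha
Step 3: N mineralized = N pool * rate%/100 = 1798.6 * 4.5/100 = 80.9 kg/ha/yr

80.9


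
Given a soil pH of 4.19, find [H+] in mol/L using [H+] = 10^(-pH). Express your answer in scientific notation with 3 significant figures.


Step 1: [H+] = 10^(-pH)
Step 2: [H+] = 10^(-4.19)
Step 3: [H+] = 6.46e-05 mol/L

6.46e-05


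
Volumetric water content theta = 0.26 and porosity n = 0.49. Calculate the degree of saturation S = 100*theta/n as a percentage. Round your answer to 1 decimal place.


Step 1: S = 100 * theta_v / n
Step 2: S = 100 * 0.26 / 0.49
Step 3: S = 53.1%

53.1


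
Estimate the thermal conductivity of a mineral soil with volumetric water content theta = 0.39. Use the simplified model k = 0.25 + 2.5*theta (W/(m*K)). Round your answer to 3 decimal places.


Step 1: k = 0.25 + 2.5 * theta
Step 2: k = 0.25 + 2.5 * 0.39
Step 3: k = 0.25 + 0.975
Step 4: k = 1.225 W/(m*K)

1.225


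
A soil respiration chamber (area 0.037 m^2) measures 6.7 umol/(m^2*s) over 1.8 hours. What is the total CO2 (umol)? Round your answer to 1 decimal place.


Step 1: Convert time to seconds: 1.8 hr * 3600 = 6480.0 s
Step 2: Total = flux * area * time_s
Step 3: Total = 6.7 * 0.037 * 6480.0
Step 4: Total = 1606.4 umol

1606.4


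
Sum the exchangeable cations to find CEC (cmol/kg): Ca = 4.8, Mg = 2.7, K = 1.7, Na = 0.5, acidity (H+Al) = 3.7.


Step 1: CEC = Ca + Mg + K + Na + (H+Al)
Step 2: CEC = 4.8 + 2.7 + 1.7 + 0.5 + 3.7
Step 3: CEC = 13.4 cmol/kg

13.4


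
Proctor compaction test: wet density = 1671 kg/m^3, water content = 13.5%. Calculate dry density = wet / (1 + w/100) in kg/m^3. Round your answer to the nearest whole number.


Step 1: Dry density = wet density / (1 + w/100)
Step 2: Dry density = 1671 / (1 + 13.5/100)
Step 3: Dry density = 1671 / 1.135
Step 4: Dry density = 1472 kg/m^3

1472


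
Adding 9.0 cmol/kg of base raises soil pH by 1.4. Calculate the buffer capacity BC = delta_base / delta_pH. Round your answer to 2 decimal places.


Step 1: BC = change in base / change in pH
Step 2: BC = 9.0 / 1.4
Step 3: BC = 6.43 cmol/(kg*pH unit)

6.43


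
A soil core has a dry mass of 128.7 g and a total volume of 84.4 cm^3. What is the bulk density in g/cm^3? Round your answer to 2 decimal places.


Step 1: Identify the formula: BD = dry mass / volume
Step 2: Substitute values: BD = 128.7 / 84.4
Step 3: BD = 1.52 g/cm^3

1.52


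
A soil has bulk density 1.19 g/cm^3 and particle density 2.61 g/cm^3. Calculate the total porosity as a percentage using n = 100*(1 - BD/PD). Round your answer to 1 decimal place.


Step 1: Formula: n = 100 * (1 - BD / PD)
Step 2: n = 100 * (1 - 1.19 / 2.61)
Step 3: n = 100 * (1 - 0.45594)
Step 4: n = 54.4%

54.4


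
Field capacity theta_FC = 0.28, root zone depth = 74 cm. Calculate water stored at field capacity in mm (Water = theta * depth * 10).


Step 1: Water (mm) = theta_FC * depth (cm) * 10
Step 2: Water = 0.28 * 74 * 10
Step 3: Water = 207.2 mm

207.2


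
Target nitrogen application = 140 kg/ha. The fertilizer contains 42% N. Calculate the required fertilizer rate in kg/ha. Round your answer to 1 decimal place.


Step 1: Fertilizer rate = target N / (N content / 100)
Step 2: Rate = 140 / (42 / 100)
Step 3: Rate = 140 / 0.42
Step 4: Rate = 333.3 kg/ha

333.3


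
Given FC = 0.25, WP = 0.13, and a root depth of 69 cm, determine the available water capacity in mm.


Step 1: Available water = (FC - WP) * depth * 10
Step 2: AW = (0.25 - 0.13) * 69 * 10
Step 3: AW = 0.12 * 69 * 10
Step 4: AW = 82.8 mm

82.8


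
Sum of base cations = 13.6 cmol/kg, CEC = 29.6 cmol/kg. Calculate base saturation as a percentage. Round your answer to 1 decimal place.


Step 1: BS = 100 * (sum of bases) / CEC
Step 2: BS = 100 * 13.6 / 29.6
Step 3: BS = 45.9%

45.9


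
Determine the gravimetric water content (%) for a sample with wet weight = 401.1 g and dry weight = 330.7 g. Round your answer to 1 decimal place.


Step 1: Water mass = wet - dry = 401.1 - 330.7 = 70.4 g
Step 2: w = 100 * water mass / dry mass
Step 3: w = 100 * 70.4 / 330.7 = 21.3%

21.3


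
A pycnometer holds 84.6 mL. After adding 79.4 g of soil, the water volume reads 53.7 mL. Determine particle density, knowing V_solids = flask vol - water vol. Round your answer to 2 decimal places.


Step 1: Volume of solids = flask volume - water volume with soil
Step 2: V_solids = 84.6 - 53.7 = 30.9 mL
Step 3: Particle density = mass / V_solids = 79.4 / 30.9 = 2.57 g/cm^3

2.57


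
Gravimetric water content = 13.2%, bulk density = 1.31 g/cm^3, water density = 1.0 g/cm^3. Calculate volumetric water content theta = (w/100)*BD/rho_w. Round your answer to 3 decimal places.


Step 1: theta = (w / 100) * BD / rho_w
Step 2: theta = (13.2 / 100) * 1.31 / 1.0
Step 3: theta = 0.132 * 1.31
Step 4: theta = 0.173

0.173


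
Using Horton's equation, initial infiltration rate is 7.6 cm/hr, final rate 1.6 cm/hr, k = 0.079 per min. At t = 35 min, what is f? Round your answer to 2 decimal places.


Step 1: f = fc + (f0 - fc) * exp(-k * t)
Step 2: exp(-0.079 * 35) = 0.062976
Step 3: f = 1.6 + (7.6 - 1.6) * 0.062976
Step 4: f = 1.6 + 6.0 * 0.062976
Step 5: f = 1.98 cm/hr

1.98


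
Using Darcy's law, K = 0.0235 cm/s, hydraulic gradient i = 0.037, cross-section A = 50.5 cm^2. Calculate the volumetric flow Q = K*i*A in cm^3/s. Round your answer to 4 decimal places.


Step 1: Apply Darcy's law: Q = K * i * A
Step 2: Q = 0.0235 * 0.037 * 50.5
Step 3: Q = 0.0439 cm^3/s

0.0439


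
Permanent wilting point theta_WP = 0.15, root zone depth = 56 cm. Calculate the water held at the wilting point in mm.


Step 1: Water (mm) = theta_WP * depth * 10
Step 2: Water = 0.15 * 56 * 10
Step 3: Water = 84.0 mm

84.0


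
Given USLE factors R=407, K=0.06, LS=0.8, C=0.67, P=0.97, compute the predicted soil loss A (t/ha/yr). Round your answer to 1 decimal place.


Step 1: A = R * K * LS * C * P
Step 2: R * K = 407 * 0.06 = 24.42
Step 3: (R*K) * LS = 24.42 * 0.8 = 19.536
Step 4: * C * P = 19.536 * 0.67 * 0.97 = 12.7
Step 5: A = 12.7 t/(ha*yr)

12.7


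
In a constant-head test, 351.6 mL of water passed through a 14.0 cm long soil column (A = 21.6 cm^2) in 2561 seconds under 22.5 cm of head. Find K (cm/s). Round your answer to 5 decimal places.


Step 1: K = Q * L / (A * t * h)
Step 2: Numerator = 351.6 * 14.0 = 4922.4
Step 3: Denominator = 21.6 * 2561 * 22.5 = 1244646.0
Step 4: K = 4922.4 / 1244646.0 = 0.00395 cm/s

0.00395


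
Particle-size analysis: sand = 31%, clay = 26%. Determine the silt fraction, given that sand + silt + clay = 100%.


Step 1: sand + silt + clay = 100%
Step 2: silt = 100 - sand - clay
Step 3: silt = 100 - 31 - 26
Step 4: silt = 43%

43


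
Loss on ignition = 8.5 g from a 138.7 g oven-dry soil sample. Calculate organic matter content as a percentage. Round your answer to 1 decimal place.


Step 1: OM% = 100 * LOI / sample mass
Step 2: OM = 100 * 8.5 / 138.7
Step 3: OM = 6.1%

6.1


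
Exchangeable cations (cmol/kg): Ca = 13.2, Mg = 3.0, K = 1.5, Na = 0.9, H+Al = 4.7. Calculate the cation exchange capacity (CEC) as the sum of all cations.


Step 1: CEC = Ca + Mg + K + Na + (H+Al)
Step 2: CEC = 13.2 + 3.0 + 1.5 + 0.9 + 4.7
Step 3: CEC = 23.3 cmol/kg

23.3


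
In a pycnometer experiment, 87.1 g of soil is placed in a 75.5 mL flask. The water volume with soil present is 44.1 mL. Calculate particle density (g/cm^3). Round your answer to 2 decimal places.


Step 1: Volume of solids = flask volume - water volume with soil
Step 2: V_solids = 75.5 - 44.1 = 31.4 mL
Step 3: Particle density = mass / V_solids = 87.1 / 31.4 = 2.77 g/cm^3

2.77


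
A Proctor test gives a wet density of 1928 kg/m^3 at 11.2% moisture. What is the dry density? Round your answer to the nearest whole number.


Step 1: Dry density = wet density / (1 + w/100)
Step 2: Dry density = 1928 / (1 + 11.2/100)
Step 3: Dry density = 1928 / 1.112
Step 4: Dry density = 1734 kg/m^3

1734


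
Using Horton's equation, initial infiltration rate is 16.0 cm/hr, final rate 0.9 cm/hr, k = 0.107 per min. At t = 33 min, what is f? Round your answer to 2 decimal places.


Step 1: f = fc + (f0 - fc) * exp(-k * t)
Step 2: exp(-0.107 * 33) = 0.029276
Step 3: f = 0.9 + (16.0 - 0.9) * 0.029276
Step 4: f = 0.9 + 15.1 * 0.029276
Step 5: f = 1.34 cm/hr

1.34


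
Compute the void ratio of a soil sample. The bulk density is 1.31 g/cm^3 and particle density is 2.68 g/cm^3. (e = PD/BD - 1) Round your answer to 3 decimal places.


Step 1: e = PD / BD - 1
Step 2: e = 2.68 / 1.31 - 1
Step 3: e = 2.0458 - 1
Step 4: e = 1.046

1.046


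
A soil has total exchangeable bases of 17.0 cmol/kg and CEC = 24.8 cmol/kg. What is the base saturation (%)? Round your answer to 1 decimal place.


Step 1: BS = 100 * (sum of bases) / CEC
Step 2: BS = 100 * 17.0 / 24.8
Step 3: BS = 68.5%

68.5


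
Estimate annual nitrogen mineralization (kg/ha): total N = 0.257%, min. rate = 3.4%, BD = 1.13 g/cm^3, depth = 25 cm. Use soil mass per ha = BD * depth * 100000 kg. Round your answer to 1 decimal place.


Step 1: Soil mass per ha = BD * depth * 100000 = 1.13 * 25 * 100000 = 2825000 kg
Step 2: Total N pool = soil mass * N%/100 = 2825000 * 0.257/100 = 7260.25 kg/ha
Step 3: N mineralized = N pool * rate%/100 = 7260.25 * 3.4/100 = 246.8 kg/ha/yr

246.8


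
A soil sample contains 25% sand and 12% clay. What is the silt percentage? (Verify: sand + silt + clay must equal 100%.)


Step 1: sand + silt + clay = 100%
Step 2: silt = 100 - sand - clay
Step 3: silt = 100 - 25 - 12
Step 4: silt = 63%

63


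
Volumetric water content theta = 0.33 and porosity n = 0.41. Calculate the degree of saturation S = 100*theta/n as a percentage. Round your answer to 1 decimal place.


Step 1: S = 100 * theta_v / n
Step 2: S = 100 * 0.33 / 0.41
Step 3: S = 80.5%

80.5


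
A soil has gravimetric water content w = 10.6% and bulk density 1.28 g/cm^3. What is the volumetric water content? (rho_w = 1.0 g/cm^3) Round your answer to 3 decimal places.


Step 1: theta = (w / 100) * BD / rho_w
Step 2: theta = (10.6 / 100) * 1.28 / 1.0
Step 3: theta = 0.106 * 1.28
Step 4: theta = 0.136

0.136


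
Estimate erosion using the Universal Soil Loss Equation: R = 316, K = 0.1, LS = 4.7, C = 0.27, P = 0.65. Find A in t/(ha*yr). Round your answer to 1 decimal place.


Step 1: A = R * K * LS * C * P
Step 2: R * K = 316 * 0.1 = 31.6
Step 3: (R*K) * LS = 31.6 * 4.7 = 148.52
Step 4: * C * P = 148.52 * 0.27 * 0.65 = 26.1
Step 5: A = 26.1 t/(ha*yr)

26.1


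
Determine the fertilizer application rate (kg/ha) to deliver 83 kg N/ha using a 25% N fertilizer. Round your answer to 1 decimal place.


Step 1: Fertilizer rate = target N / (N content / 100)
Step 2: Rate = 83 / (25 / 100)
Step 3: Rate = 83 / 0.25
Step 4: Rate = 332.0 kg/ha

332.0


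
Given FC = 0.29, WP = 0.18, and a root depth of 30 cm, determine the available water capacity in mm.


Step 1: Available water = (FC - WP) * depth * 10
Step 2: AW = (0.29 - 0.18) * 30 * 10
Step 3: AW = 0.11 * 30 * 10
Step 4: AW = 33.0 mm

33.0


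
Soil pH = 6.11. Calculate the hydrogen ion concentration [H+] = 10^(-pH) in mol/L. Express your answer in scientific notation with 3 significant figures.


Step 1: [H+] = 10^(-pH)
Step 2: [H+] = 10^(-6.11)
Step 3: [H+] = 7.76e-07 mol/L

7.76e-07


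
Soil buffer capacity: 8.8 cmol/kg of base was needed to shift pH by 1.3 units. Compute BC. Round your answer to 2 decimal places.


Step 1: BC = change in base / change in pH
Step 2: BC = 8.8 / 1.3
Step 3: BC = 6.77 cmol/(kg*pH unit)

6.77


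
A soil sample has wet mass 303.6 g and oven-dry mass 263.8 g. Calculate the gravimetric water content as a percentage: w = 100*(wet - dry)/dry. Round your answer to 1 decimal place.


Step 1: Water mass = wet - dry = 303.6 - 263.8 = 39.8 g
Step 2: w = 100 * water mass / dry mass
Step 3: w = 100 * 39.8 / 263.8 = 15.1%

15.1


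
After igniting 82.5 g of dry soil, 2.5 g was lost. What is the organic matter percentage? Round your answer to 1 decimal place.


Step 1: OM% = 100 * LOI / sample mass
Step 2: OM = 100 * 2.5 / 82.5
Step 3: OM = 3.0%

3.0


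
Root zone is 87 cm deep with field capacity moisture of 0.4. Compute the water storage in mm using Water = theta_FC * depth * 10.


Step 1: Water (mm) = theta_FC * depth (cm) * 10
Step 2: Water = 0.4 * 87 * 10
Step 3: Water = 348.0 mm

348.0


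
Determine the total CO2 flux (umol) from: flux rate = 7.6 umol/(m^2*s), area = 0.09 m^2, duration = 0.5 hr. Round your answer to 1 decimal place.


Step 1: Convert time to seconds: 0.5 hr * 3600 = 1800.0 s
Step 2: Total = flux * area * time_s
Step 3: Total = 7.6 * 0.09 * 1800.0
Step 4: Total = 1231.2 umol

1231.2


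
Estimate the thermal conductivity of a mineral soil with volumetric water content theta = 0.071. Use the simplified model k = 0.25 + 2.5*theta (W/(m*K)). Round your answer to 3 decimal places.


Step 1: k = 0.25 + 2.5 * theta
Step 2: k = 0.25 + 2.5 * 0.071
Step 3: k = 0.25 + 0.178
Step 4: k = 0.428 W/(m*K)

0.428


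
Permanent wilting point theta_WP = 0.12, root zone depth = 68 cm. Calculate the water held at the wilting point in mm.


Step 1: Water (mm) = theta_WP * depth * 10
Step 2: Water = 0.12 * 68 * 10
Step 3: Water = 81.6 mm

81.6


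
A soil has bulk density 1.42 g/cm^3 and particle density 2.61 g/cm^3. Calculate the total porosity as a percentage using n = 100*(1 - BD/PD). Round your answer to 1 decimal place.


Step 1: Formula: n = 100 * (1 - BD / PD)
Step 2: n = 100 * (1 - 1.42 / 2.61)
Step 3: n = 100 * (1 - 0.54406)
Step 4: n = 45.6%

45.6


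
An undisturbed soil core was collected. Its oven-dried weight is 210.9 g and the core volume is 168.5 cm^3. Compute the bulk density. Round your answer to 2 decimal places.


Step 1: Identify the formula: BD = dry mass / volume
Step 2: Substitute values: BD = 210.9 / 168.5
Step 3: BD = 1.25 g/cm^3

1.25


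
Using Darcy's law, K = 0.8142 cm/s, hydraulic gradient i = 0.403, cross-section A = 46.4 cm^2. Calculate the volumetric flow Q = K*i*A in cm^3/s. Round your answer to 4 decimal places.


Step 1: Apply Darcy's law: Q = K * i * A
Step 2: Q = 0.8142 * 0.403 * 46.4
Step 3: Q = 15.2249 cm^3/s

15.2249


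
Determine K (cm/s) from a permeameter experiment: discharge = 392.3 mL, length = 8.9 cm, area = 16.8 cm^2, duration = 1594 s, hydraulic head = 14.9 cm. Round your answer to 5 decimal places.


Step 1: K = Q * L / (A * t * h)
Step 2: Numerator = 392.3 * 8.9 = 3491.47
Step 3: Denominator = 16.8 * 1594 * 14.9 = 399010.08
Step 4: K = 3491.47 / 399010.08 = 0.00875 cm/s

0.00875


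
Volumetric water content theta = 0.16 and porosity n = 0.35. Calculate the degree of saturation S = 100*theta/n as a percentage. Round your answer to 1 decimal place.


Step 1: S = 100 * theta_v / n
Step 2: S = 100 * 0.16 / 0.35
Step 3: S = 45.7%

45.7


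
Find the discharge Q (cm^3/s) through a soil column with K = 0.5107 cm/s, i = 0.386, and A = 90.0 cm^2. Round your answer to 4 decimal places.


Step 1: Apply Darcy's law: Q = K * i * A
Step 2: Q = 0.5107 * 0.386 * 90.0
Step 3: Q = 17.7417 cm^3/s

17.7417


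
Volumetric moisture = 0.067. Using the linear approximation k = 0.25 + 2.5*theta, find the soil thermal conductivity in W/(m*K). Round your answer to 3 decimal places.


Step 1: k = 0.25 + 2.5 * theta
Step 2: k = 0.25 + 2.5 * 0.067
Step 3: k = 0.25 + 0.168
Step 4: k = 0.418 W/(m*K)

0.418


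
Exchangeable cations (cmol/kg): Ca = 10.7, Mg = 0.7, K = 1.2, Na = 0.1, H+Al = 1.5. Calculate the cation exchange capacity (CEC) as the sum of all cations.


Step 1: CEC = Ca + Mg + K + Na + (H+Al)
Step 2: CEC = 10.7 + 0.7 + 1.2 + 0.1 + 1.5
Step 3: CEC = 14.2 cmol/kg

14.2


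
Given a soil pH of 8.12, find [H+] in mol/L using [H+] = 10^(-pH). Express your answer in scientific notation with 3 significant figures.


Step 1: [H+] = 10^(-pH)
Step 2: [H+] = 10^(-8.12)
Step 3: [H+] = 7.59e-09 mol/L

7.59e-09


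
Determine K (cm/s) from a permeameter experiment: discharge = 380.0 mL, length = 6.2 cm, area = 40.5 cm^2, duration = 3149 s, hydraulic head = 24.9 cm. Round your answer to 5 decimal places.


Step 1: K = Q * L / (A * t * h)
Step 2: Numerator = 380.0 * 6.2 = 2356.0
Step 3: Denominator = 40.5 * 3149 * 24.9 = 3175609.05
Step 4: K = 2356.0 / 3175609.05 = 0.00074 cm/s

0.00074


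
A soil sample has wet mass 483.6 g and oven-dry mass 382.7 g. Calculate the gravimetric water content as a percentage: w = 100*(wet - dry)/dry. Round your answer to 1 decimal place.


Step 1: Water mass = wet - dry = 483.6 - 382.7 = 100.9 g
Step 2: w = 100 * water mass / dry mass
Step 3: w = 100 * 100.9 / 382.7 = 26.4%

26.4


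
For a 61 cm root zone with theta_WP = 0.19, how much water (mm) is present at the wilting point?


Step 1: Water (mm) = theta_WP * depth * 10
Step 2: Water = 0.19 * 61 * 10
Step 3: Water = 115.9 mm

115.9


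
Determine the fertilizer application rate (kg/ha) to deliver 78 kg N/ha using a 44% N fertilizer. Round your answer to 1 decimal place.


Step 1: Fertilizer rate = target N / (N content / 100)
Step 2: Rate = 78 / (44 / 100)
Step 3: Rate = 78 / 0.44
Step 4: Rate = 177.3 kg/ha

177.3


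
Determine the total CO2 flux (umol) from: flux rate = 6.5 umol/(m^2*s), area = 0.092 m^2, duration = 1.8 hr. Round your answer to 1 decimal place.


Step 1: Convert time to seconds: 1.8 hr * 3600 = 6480.0 s
Step 2: Total = flux * area * time_s
Step 3: Total = 6.5 * 0.092 * 6480.0
Step 4: Total = 3875.0 umol

3875.0


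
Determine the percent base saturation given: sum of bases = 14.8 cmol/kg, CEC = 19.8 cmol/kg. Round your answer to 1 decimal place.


Step 1: BS = 100 * (sum of bases) / CEC
Step 2: BS = 100 * 14.8 / 19.8
Step 3: BS = 74.7%

74.7


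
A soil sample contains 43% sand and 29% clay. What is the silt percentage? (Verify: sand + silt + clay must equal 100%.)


Step 1: sand + silt + clay = 100%
Step 2: silt = 100 - sand - clay
Step 3: silt = 100 - 43 - 29
Step 4: silt = 28%

28


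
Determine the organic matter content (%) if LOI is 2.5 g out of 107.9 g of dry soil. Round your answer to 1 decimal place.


Step 1: OM% = 100 * LOI / sample mass
Step 2: OM = 100 * 2.5 / 107.9
Step 3: OM = 2.3%

2.3


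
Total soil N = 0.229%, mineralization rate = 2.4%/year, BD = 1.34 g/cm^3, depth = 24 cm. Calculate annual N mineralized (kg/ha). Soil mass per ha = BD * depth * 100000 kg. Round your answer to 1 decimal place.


Step 1: Soil mass per ha = BD * depth * 100000 = 1.34 * 24 * 100000 = 3216000 kg
Step 2: Total N pool = soil mass * N%/100 = 3216000 * 0.229/100 = 7364.64 kg/ha
Step 3: N mineralized = N pool * rate%/100 = 7364.64 * 2.4/100 = 176.8 kg/ha/yr

176.8


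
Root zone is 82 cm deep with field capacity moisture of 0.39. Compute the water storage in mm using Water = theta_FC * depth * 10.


Step 1: Water (mm) = theta_FC * depth (cm) * 10
Step 2: Water = 0.39 * 82 * 10
Step 3: Water = 319.8 mm

319.8


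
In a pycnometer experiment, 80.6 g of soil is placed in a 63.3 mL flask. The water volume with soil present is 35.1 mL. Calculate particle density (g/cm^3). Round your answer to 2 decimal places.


Step 1: Volume of solids = flask volume - water volume with soil
Step 2: V_solids = 63.3 - 35.1 = 28.2 mL
Step 3: Particle density = mass / V_solids = 80.6 / 28.2 = 2.86 g/cm^3

2.86


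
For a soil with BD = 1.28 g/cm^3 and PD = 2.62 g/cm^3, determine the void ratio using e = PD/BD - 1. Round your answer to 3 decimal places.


Step 1: e = PD / BD - 1
Step 2: e = 2.62 / 1.28 - 1
Step 3: e = 2.04688 - 1
Step 4: e = 1.047

1.047


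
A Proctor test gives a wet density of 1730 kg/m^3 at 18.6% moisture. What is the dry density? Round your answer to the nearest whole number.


Step 1: Dry density = wet density / (1 + w/100)
Step 2: Dry density = 1730 / (1 + 18.6/100)
Step 3: Dry density = 1730 / 1.186
Step 4: Dry density = 1459 kg/m^3

1459


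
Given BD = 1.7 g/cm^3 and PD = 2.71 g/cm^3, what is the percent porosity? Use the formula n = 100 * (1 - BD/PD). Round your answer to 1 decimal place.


Step 1: Formula: n = 100 * (1 - BD / PD)
Step 2: n = 100 * (1 - 1.7 / 2.71)
Step 3: n = 100 * (1 - 0.62731)
Step 4: n = 37.3%

37.3


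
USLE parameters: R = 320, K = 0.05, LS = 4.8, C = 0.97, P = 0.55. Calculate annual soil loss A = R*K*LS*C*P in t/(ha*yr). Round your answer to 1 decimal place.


Step 1: A = R * K * LS * C * P
Step 2: R * K = 320 * 0.05 = 16.0
Step 3: (R*K) * LS = 16.0 * 4.8 = 76.8
Step 4: * C * P = 76.8 * 0.97 * 0.55 = 41.0
Step 5: A = 41.0 t/(ha*yr)

41.0


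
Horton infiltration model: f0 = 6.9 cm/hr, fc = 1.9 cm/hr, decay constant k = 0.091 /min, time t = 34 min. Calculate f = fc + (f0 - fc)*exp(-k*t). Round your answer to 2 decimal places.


Step 1: f = fc + (f0 - fc) * exp(-k * t)
Step 2: exp(-0.091 * 34) = 0.04532
Step 3: f = 1.9 + (6.9 - 1.9) * 0.04532
Step 4: f = 1.9 + 5.0 * 0.04532
Step 5: f = 2.13 cm/hr

2.13


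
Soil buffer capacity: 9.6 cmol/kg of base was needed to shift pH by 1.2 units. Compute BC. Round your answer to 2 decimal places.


Step 1: BC = change in base / change in pH
Step 2: BC = 9.6 / 1.2
Step 3: BC = 8.0 cmol/(kg*pH unit)

8.0


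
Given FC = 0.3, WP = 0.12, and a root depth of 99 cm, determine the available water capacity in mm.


Step 1: Available water = (FC - WP) * depth * 10
Step 2: AW = (0.3 - 0.12) * 99 * 10
Step 3: AW = 0.18 * 99 * 10
Step 4: AW = 178.2 mm

178.2


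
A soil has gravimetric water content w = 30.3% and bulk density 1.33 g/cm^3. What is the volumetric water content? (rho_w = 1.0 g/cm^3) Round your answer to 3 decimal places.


Step 1: theta = (w / 100) * BD / rho_w
Step 2: theta = (30.3 / 100) * 1.33 / 1.0
Step 3: theta = 0.303 * 1.33
Step 4: theta = 0.403

0.403


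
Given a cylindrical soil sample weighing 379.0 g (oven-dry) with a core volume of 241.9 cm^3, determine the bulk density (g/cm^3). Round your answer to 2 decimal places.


Step 1: Identify the formula: BD = dry mass / volume
Step 2: Substitute values: BD = 379.0 / 241.9
Step 3: BD = 1.57 g/cm^3

1.57


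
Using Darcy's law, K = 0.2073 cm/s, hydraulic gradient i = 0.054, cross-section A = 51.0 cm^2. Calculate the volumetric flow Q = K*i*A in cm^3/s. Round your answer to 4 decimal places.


Step 1: Apply Darcy's law: Q = K * i * A
Step 2: Q = 0.2073 * 0.054 * 51.0
Step 3: Q = 0.5709 cm^3/s

0.5709


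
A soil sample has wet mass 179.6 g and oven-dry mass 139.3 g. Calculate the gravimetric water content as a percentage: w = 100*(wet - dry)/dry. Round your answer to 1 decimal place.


Step 1: Water mass = wet - dry = 179.6 - 139.3 = 40.3 g
Step 2: w = 100 * water mass / dry mass
Step 3: w = 100 * 40.3 / 139.3 = 28.9%

28.9


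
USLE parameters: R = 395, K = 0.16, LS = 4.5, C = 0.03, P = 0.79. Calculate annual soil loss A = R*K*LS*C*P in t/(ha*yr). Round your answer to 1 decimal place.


Step 1: A = R * K * LS * C * P
Step 2: R * K = 395 * 0.16 = 63.2
Step 3: (R*K) * LS = 63.2 * 4.5 = 284.4
Step 4: * C * P = 284.4 * 0.03 * 0.79 = 6.7
Step 5: A = 6.7 t/(ha*yr)

6.7


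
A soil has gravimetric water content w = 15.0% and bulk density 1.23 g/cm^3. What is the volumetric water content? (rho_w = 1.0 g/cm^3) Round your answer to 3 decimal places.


Step 1: theta = (w / 100) * BD / rho_w
Step 2: theta = (15.0 / 100) * 1.23 / 1.0
Step 3: theta = 0.15 * 1.23
Step 4: theta = 0.185

0.185


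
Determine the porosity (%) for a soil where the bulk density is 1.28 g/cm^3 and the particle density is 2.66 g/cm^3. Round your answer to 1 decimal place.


Step 1: Formula: n = 100 * (1 - BD / PD)
Step 2: n = 100 * (1 - 1.28 / 2.66)
Step 3: n = 100 * (1 - 0.4812)
Step 4: n = 51.9%

51.9


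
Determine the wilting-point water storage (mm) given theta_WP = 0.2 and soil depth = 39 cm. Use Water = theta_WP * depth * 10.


Step 1: Water (mm) = theta_WP * depth * 10
Step 2: Water = 0.2 * 39 * 10
Step 3: Water = 78.0 mm

78.0


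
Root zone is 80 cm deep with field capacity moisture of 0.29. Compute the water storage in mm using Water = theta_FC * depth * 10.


Step 1: Water (mm) = theta_FC * depth (cm) * 10
Step 2: Water = 0.29 * 80 * 10
Step 3: Water = 232.0 mm

232.0


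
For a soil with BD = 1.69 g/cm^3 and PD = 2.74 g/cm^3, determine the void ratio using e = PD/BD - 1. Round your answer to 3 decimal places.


Step 1: e = PD / BD - 1
Step 2: e = 2.74 / 1.69 - 1
Step 3: e = 1.6213 - 1
Step 4: e = 0.621

0.621


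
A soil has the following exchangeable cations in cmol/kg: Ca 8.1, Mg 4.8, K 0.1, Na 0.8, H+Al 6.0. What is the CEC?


Step 1: CEC = Ca + Mg + K + Na + (H+Al)
Step 2: CEC = 8.1 + 4.8 + 0.1 + 0.8 + 6.0
Step 3: CEC = 19.8 cmol/kg

19.8


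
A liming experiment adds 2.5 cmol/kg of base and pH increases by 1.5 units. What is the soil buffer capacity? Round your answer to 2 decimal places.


Step 1: BC = change in base / change in pH
Step 2: BC = 2.5 / 1.5
Step 3: BC = 1.67 cmol/(kg*pH unit)

1.67


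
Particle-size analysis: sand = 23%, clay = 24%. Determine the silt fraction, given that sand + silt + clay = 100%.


Step 1: sand + silt + clay = 100%
Step 2: silt = 100 - sand - clay
Step 3: silt = 100 - 23 - 24
Step 4: silt = 53%

53
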